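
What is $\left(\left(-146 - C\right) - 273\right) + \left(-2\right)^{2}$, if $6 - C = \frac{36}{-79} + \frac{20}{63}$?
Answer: $- \frac{2096005}{4977} \approx -421.14$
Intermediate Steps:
$C = \frac{30550}{4977}$ ($C = 6 - \left(\frac{36}{-79} + \frac{20}{63}\right) = 6 - \left(36 \left(- \frac{1}{79}\right) + 20 \cdot \frac{1}{63}\right) = 6 - \left(- \frac{36}{79} + \frac{20}{63}\right) = 6 - - \frac{688}{4977} = 6 + \frac{688}{4977} = \frac{30550}{4977} \approx 6.1382$)
$\left(\left(-146 - C\right) - 273\right) + \left(-2\right)^{2} = \left(\left(-146 - \frac{30550}{4977}\right) - 273\right) + \left(-2\right)^{2} = \left(\left(-146 - \frac{30550}{4977}\right) - 273\right) + 4 = \left(- \frac{757192}{4977} - 273\right) + 4 = - \frac{2115913}{4977} + 4 = - \frac{2096005}{4977}$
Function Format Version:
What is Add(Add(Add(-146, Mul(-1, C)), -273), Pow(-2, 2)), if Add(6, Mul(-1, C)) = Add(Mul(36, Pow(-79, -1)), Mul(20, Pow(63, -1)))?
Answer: Rational(-2096005, 4977) ≈ -421.14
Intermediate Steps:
C = Rational(30550, 4977) (C = Add(6, Mul(-1, Add(Mul(36, Pow(-79, -1)), Mul(20, Pow(63, -1))))) = Add(6, Mul(-1, Add(Mul(36, Rational(-1, 79)), Mul(20, Rational(1, 63))))) = Add(6, Mul(-1, Add(Rational(-36, 79), Rational(20, 63)))) = Add(6, Mul(-1, Rational(-688, 4977))) = Add(6, Rational(688, 4977)) = Rational(30550, 4977) ≈ 6.1382)
Add(Add(Add(-146, Mul(-1, C)), -273), Pow(-2, 2)) = Add(Add(Add(-146, Mul(-1, Rational(30550, 4977))), -273), Pow(-2, 2)) = Add(Add(Add(-146, Rational(-30550, 4977)), -273), 4) = Add(Add(Rational(-757192, 4977), -273), 4) = Add(Rational(-2115913, 4977), 4) = Rational(-2096005, 4977)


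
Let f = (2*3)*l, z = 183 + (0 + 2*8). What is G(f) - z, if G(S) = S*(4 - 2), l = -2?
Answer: -223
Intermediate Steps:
z = 199 (z = 183 + (0 + 16) = 183 + 16 = 199)
f = -12 (f = (2*3)*(-2) = 6*(-2) = -12)
G(S) = 2*S (G(S) = S*2 = 2*S)
G(f) - z = 2*(-12) - 1*199 = -24 - 199 = -223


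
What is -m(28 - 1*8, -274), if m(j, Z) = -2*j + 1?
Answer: 39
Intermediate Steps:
m(j, Z) = 1 - 2*j
-m(28 - 1*8, -274) = -(1 - 2*(28 - 1*8)) = -(1 - 2*(28 - 8)) = -(1 - 2*20) = -(1 - 40) = -1*(-39) = 39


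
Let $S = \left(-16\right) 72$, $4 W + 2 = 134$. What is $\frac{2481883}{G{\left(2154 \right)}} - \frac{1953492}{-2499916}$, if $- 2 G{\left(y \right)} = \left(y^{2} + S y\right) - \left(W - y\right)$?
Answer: $- \frac{2047154318897}{1350222755991} \approx -1.5162$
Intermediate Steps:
$W = 33$ ($W = - \frac{1}{2} + \frac{1}{4} \cdot 134 = - \frac{1}{2} + \frac{67}{2} = 33$)
$S = -1152$
$G{\left(y \right)} = \frac{33}{2} - \frac{y^{2}}{2} + \frac{1151 y}{2}$ ($G{\left(y \right)} = - \frac{\left(y^{2} - 1152 y\right) + \left(y - 33\right)}{2} = - \frac{\left(y^{2} - 1152 y\right) + \left(-33 + y\right)}{2} = - \frac{-33 + y^{2} - 1151 y}{2} = \frac{33}{2} - \frac{y^{2}}{2} + \frac{1151 y}{2}$)
$\frac{2481883}{G{\left(2154 \right)}} - \frac{1953492}{-2499916} = \frac{2481883}{\frac{33}{2} - \frac{2154^{2}}{2} + \frac{1151}{2} \cdot 2154} - \frac{1953492}{-2499916} = \frac{2481883}{\frac{33}{2} - 2319858 + 1239627} - - \frac{488373}{624979} = \frac{2481883}{\frac{33}{2} - 2319858 + 1239627} + \frac{488373}{624979} = \frac{2481883}{- \frac{2160429}{2}} + \frac{488373}{624979} = 2481883 \left(- \frac{2}{2160429}\right) + \frac{488373}{624979} = - \frac{4963766}{2160429} + \frac{488373}{624979} = - \frac{2047154318897}{1350222755991}$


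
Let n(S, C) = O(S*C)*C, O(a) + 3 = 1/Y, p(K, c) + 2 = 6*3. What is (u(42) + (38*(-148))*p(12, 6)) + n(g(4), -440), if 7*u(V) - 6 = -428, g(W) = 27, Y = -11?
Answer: -620790/7 ≈ -88684.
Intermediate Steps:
p(K, c) = 16 (p(K, c) = -2 + 6*3 = -2 + 18 = 16)
u(V) = -422/7 (u(V) = 6/7 + (1/7)*(-428) = 6/7 - 428/7 = -422/7)
O(a) = -34/11 (O(a) = -3 + 1/(-11) = -3 - 1/11 = -34/11)
n(S, C) = -34*C/11
(u(42) + (38*(-148))*p(12, 6)) + n(g(4), -440) = (-422/7 + (38*(-148))*16) - 34/11*(-440) = (-422/7 - 5624*16) + 1360 = (-422/7 - 89984) + 1360 = -630310/7 + 1360 = -620790/7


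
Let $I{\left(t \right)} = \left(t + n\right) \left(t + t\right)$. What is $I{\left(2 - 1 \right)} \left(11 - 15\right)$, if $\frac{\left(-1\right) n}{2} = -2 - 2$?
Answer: $-72$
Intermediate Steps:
$n = 8$ ($n = - 2 \left(-2 - 2\right) = \left(-2\right) \left(-4\right) = 8$)
$I{\left(t \right)} = 2 t \left(8 + t\right)$ ($I{\left(t \right)} = \left(t + 8\right) \left(t + t\right) = \left(8 + t\right) 2 t = 2 t \left(8 + t\right)$)
$I{\left(2 - 1 \right)} \left(11 - 15\right) = 2 \left(2 - 1\right) \left(8 + \left(2 - 1\right)\right) \left(11 - 15\right) = 2 \cdot 1 \left(8 + 1\right) \left(-4\right) = 2 \cdot 1 \cdot 9 \left(-4\right) = 18 \left(-4\right) = -72$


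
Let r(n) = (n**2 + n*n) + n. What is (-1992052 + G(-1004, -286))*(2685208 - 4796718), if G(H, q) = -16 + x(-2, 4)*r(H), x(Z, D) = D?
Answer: -12812735586440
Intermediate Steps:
r(n) = n + 2*n**2 (r(n) = (n**2 + n**2) + n = 2*n**2 + n = n + 2*n**2)
G(H, q) = -16 + 4*H*(1 + 2*H) (G(H, q) = -16 + 4*(H*(1 + 2*H)) = -16 + 4*H*(1 + 2*H))
(-1992052 + G(-1004, -286))*(2685208 - 4796718) = (-1992052 + (-16 + 4*(-1004)*(1 + 2*(-1004))))*(2685208 - 4796718) = (-1992052 + (-16 + 4*(-1004)*(1 - 2008)))*(-2111510) = (-1992052 + (-16 + 4*(-1004)*(-2007)))*(-2111510) = (-1992052 + (-16 + 8060112))*(-2111510) = (-1992052 + 8060096)*(-2111510) = 6068044*(-2111510) = -12812735586440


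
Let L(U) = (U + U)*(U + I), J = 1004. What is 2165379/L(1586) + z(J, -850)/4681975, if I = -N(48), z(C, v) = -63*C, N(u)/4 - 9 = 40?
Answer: 1971873443073/4128640466600 ≈ 0.47761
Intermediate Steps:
N(u) = 196 (N(u) = 36 + 4*40 = 36 + 160 = 196)
I = -196 (I = -1*196 = -196)
L(U) = 2*U*(-196 + U) (L(U) = (U + U)*(U - 196) = (2*U)*(-196 + U) = 2*U*(-196 + U))
2165379/L(1586) + z(J, -850)/4681975 = 2165379/((2*1586*(-196 + 1586))) - 63*1004/4681975 = 2165379/((2*1586*1390)) - 63252*1/4681975 = 2165379/4409080 - 63252/4681975 = 1971873443073/4128640466600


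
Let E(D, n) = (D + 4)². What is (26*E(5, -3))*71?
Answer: 149526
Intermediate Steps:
E(D, n) = (4 + D)²
(26*E(5, -3))*71 = (26*(4 + 5)²)*71 = (26*9²)*71 = (26*81)*71 = 2106*71 = 149526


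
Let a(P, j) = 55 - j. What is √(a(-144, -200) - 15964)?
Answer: I*√15709 ≈ 125.34*I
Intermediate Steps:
√(a(-144, -200) - 15964) = √((55 - 1*(-200)) - 15964) = √((55 + 200) - 15964) = √(255 - 15964) = √(-15709) = I*√15709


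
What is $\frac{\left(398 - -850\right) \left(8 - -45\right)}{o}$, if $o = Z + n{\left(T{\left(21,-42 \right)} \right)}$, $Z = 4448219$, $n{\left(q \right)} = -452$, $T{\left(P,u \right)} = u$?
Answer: $\frac{22048}{1482589} \approx 0.014871$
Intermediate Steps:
$o = 4447767$ ($o = 4448219 - 452 = 4447767$)
$\frac{\left(398 - -850\right) \left(8 - -45\right)}{o} = \frac{\left(398 - -850\right) \left(8 - -45\right)}{4447767} = \left(398 + 850\right) \left(8 + 45\right) \frac{1}{4447767} = 1248 \cdot 53 \cdot \frac{1}{4447767} = 66144 \cdot \frac{1}{4447767} = \frac{22048}{1482589}$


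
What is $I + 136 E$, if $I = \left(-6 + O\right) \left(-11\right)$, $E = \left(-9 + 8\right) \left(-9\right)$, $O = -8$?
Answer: $1378$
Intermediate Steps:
$E = 9$ ($E = \left(-1\right) \left(-9\right) = 9$)
$I = 154$ ($I = \left(-6 - 8\right) \left(-11\right) = \left(-14\right) \left(-11\right) = 154$)
$I + 136 E = 154 + 136 \cdot 9 = 154 + 1224 = 1378$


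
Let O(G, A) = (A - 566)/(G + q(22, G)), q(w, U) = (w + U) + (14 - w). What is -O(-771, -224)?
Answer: -395/764 ≈ -0.51702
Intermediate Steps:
q(w, U) = 14 + U (q(w, U) = (U + w) + (14 - w) = 14 + U)
O(G, A) = (-566 + A)/(14 + 2*G) (O(G, A) = (A - 566)/(G + (14 + G)) = (-566 + A)/(14 + 2*G))
-O(-771, -224) = -(-566 - 224)/(2*(7 - 771)) = -(-790)/(2*(-764)) = -(-1)*(-790)/(2*764) = -1*395/764 = -395/764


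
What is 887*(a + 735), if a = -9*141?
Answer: -473658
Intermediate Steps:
a = -1269
887*(a + 735) = 887*(-1269 + 735) = 887*(-534) = -473658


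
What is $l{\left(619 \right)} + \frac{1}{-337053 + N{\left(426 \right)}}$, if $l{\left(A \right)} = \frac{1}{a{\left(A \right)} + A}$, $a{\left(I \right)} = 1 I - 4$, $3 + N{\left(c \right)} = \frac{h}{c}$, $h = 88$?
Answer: $\frac{35765021}{44296209428} \approx 0.00080741$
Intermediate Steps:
$N{\left(c \right)} = -3 + \frac{88}{c}$
$a{\left(I \right)} = -4 + I$ ($a{\left(I \right)} = I - 4 = -4 + I$)
$l{\left(A \right)} = \frac{1}{-4 + 2 A}$ ($l{\left(A \right)} = \frac{1}{\left(-4 + A\right) + A} = \frac{1}{-4 + 2 A}$)
$l{\left(619 \right)} + \frac{1}{-337053 + N{\left(426 \right)}} = \frac{1}{2 \left(-2 + 619\right)} + \frac{1}{-337053 - \left(3 - \frac{88}{426}\right)} = \frac{1}{2 \cdot 617} + \frac{1}{-337053 + \left(-3 + 88 \cdot \frac{1}{426}\right)} = \frac{1}{2} \cdot \frac{1}{617} + \frac{1}{-337053 + \left(-3 + \frac{44}{213}\right)} = \frac{1}{1234} + \frac{1}{-337053 - \frac{595}{213}} = \frac{1}{1234} + \frac{1}{- \frac{71792884}{213}} = \frac{1}{1234} - \frac{213}{71792884} = \frac{35765021}{44296209428}$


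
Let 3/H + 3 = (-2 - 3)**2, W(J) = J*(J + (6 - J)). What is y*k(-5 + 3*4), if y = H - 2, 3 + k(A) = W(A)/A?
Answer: -123/22 ≈ -5.5909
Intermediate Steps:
W(J) = 6*J (W(J) = J*6 = 6*J)
H = 3/22 (H = 3/(-3 + (-2 - 3)**2) = 3/(-3 + (-5)**2) = 3/(-3 + 25) = 3/22 ≈ 0.13636)
k(A) = 3 (k(A) = -3 + (6*A)/A = -3 + 6 = 3)
y = -41/22 (y = 3/22 - 2 = -41/22 ≈ -1.8636)
y*k(-5 + 3*4) = -41/22*3 = -123/22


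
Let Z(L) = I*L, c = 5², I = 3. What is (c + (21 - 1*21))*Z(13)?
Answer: 975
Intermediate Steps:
c = 25
Z(L) = 3*L
(c + (21 - 1*21))*Z(13) = (25 + (21 - 1*21))*(3*13) = (25 + (21 - 21))*39 = (25 + 0)*39 = 25*39 = 975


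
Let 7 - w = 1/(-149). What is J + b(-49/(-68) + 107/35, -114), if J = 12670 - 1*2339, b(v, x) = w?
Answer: 1540363/149 ≈ 10338.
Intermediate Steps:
w = 1044/149 (w = 7 - 1/(-149) = 7 - 1*(-1/149) = 7 + 1/149 = 1044/149 ≈ 7.0067)
b(v, x) = 1044/149
J = 10331 (J = 12670 - 2339 = 10331)
J + b(-49/(-68) + 107/35, -114) = 10331 + 1044/149 = 1540363/149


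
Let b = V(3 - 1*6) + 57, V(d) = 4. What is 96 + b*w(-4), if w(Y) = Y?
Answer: -148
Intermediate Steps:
b = 61 (b = 4 + 57 = 61)
96 + b*w(-4) = 96 + 61*(-4) = 96 - 244 = -148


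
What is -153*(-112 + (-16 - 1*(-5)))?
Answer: 18819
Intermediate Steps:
-153*(-112 + (-16 - 1*(-5))) = -153*(-112 + (-16 + 5)) = -153*(-112 - 11) = -153*(-123) = 18819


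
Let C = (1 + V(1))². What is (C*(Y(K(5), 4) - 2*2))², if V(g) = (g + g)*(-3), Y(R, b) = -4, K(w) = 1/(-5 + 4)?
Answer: 40000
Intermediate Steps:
K(w) = -1 (K(w) = 1/(-1) = -1)
V(g) = -6*g (V(g) = (2*g)*(-3) = -6*g)
C = 25 (C = (1 - 6*1)² = (1 - 6)² = (-5)² = 25)
(C*(Y(K(5), 4) - 2*2))² = (25*(-4 - 2*2))² = (25*(-4 - 4))² = (25*(-8))² = (-200)² = 40000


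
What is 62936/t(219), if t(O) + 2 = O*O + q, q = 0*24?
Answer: 62936/47959 ≈ 1.3123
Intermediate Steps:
q = 0
t(O) = -2 + O² (t(O) = -2 + (O*O + 0) = -2 + (O² + 0) = -2 + O²)
62936/t(219) = 62936/(-2 + 219²) = 62936/(-2 + 47961) = 62936/47959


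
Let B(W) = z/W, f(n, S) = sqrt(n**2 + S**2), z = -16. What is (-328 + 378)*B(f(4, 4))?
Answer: -100*sqrt(2) ≈ -141.42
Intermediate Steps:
f(n, S) = sqrt(S**2 + n**2)
B(W) = -16/W
(-328 + 378)*B(f(4, 4)) = (-328 + 378)*(-16/sqrt(4**2 + 4**2)) = 50*(-16/sqrt(16 + 16)) = 50*(-16*sqrt(2)/8) = 50*(-2*sqrt(2)) = -100*sqrt(2)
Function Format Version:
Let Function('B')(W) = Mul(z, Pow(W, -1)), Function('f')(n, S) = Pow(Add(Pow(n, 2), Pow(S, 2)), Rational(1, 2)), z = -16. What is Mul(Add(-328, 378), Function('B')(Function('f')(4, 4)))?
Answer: Mul(-100, Pow(2, Rational(1, 2))) ≈ -141.42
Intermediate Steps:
Function('f')(n, S) = Pow(Add(Pow(S, 2), Pow(n, 2)), Rational(1, 2))
Function('B')(W) = Mul(-16, Pow(W, -1))
Mul(Add(-328, 378), Function('B')(Function('f')(4, 4))) = Mul(Add(-328, 378), Mul(-16, Pow(Pow(Add(Pow(4, 2), Pow(4, 2)), Rational(1, 2)), -1))) = Mul(50, Mul(-16, Pow(Pow(Add(16, 16), Rational(1, 2)), -1))) = Mul(50, Mul(-16, Pow(Pow(32, Rational(1, 2)), -1))) = Mul(50, Mul(-16, Pow(Mul(4, Pow(2, Rational(1, 2))), -1))) = Mul(50, Mul(-16, Mul(Rational(1, 8), Pow(2, Rational(1, 2))))) = Mul(50, Mul(-2, Pow(2, Rational(1, 2)))) = Mul(-100, Pow(2, Rational(1, 2)))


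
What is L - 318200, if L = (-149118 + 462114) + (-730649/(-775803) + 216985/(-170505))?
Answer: -45894665476418/8818552701 ≈ -5204.3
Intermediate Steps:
L = 2760168803981782/8818552701 (L = 312996 + (-730649*(-1/775803) + 216985*(-1/170505)) = 312996 + (730649/775803 - 43397/34101) = 312996 - 2917220414/8818552701 = 2760168803981782/8818552701 ≈ 3.1300e+5)
L - 318200 = 2760168803981782/8818552701 - 318200 = -45894665476418/8818552701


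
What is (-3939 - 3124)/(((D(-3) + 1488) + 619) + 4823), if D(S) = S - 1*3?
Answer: -7063/6924 ≈ -1.0201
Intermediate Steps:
D(S) = -3 + S (D(S) = S - 3 = -3 + S)
(-3939 - 3124)/(((D(-3) + 1488) + 619) + 4823) = (-3939 - 3124)/((((-3 - 3) + 1488) + 619) + 4823) = -7063/(((-6 + 1488) + 619) + 4823) = -7063/((1482 + 619) + 4823) = -7063/(2101 + 4823) = -7063/6924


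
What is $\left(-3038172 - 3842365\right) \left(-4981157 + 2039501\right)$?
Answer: $20240172949272$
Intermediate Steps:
$\left(-3038172 - 3842365\right) \left(-4981157 + 2039501\right) = \left(-6880537\right) \left(-2941656\right) = 20240172949272$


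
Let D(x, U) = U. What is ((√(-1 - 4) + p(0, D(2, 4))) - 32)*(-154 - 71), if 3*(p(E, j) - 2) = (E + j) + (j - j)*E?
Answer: 6450 - 225*I*√5 ≈ 6450.0 - 503.12*I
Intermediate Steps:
p(E, j) = 2 + E/3 + j/3 (p(E, j) = 2 + ((E + j) + (j - j)*E)/3 = 2 + ((E + j) + 0*E)/3 = 2 + ((E + j) + 0)/3 = 2 + (E + j)/3 = 2 + (E/3 + j/3) = 2 + E/3 + j/3)
((√(-1 - 4) + p(0, D(2, 4))) - 32)*(-154 - 71) = ((√(-1 - 4) + (2 + (⅓)*0 + (⅓)*4)) - 32)*(-154 - 71) = ((√(-5) + (2 + 0 + 4/3)) - 32)*(-225) = ((I*√5 + 10/3) - 32)*(-225) = ((10/3 + I*√5) - 32)*(-225) = (-86/3 + I*√5)*(-225) = 6450 - 225*I*√5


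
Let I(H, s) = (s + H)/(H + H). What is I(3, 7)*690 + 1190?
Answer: 2340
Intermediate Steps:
I(H, s) = (H + s)/(2*H) (I(H, s) = (H + s)/((2*H)) = (H + s)*(1/(2*H)) = (H + s)/(2*H))
I(3, 7)*690 + 1190 = ((½)*(3 + 7)/3)*690 + 1190 = ((½)*(⅓)*10)*690 + 1190 = (5/3)*690 + 1190 = 1150 + 1190 = 2340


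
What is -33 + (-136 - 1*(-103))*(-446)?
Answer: 14685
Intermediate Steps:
-33 + (-136 - 1*(-103))*(-446) = -33 + (-136 + 103)*(-446) = -33 - 33*(-446) = -33 + 14718 = 14685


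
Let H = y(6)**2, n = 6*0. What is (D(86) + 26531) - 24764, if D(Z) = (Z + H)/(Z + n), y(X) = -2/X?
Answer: 1368433/774 ≈ 1768.0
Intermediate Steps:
n = 0
H = 1/9 (H = (-2/6)**2 = (-2*1/6)**2 = (-1/3)**2 = 1/9 ≈ 0.11111)
D(Z) = (1/9 + Z)/Z (D(Z) = (Z + 1/9)/(Z + 0) = (1/9 + Z)/Z)
(D(86) + 26531) - 24764 = ((1/9 + 86)/86 + 26531) - 24764 = ((1/86)*(775/9) + 26531) - 24764 = (775/774 + 26531) - 24764 = 20535769/774 - 24764 = 1368433/774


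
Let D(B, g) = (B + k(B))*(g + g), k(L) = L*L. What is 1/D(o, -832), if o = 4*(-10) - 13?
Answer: -1/4585984 ≈ -2.1806e-7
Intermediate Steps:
k(L) = L²
o = -53 (o = -40 - 13 = -53)
D(B, g) = 2*g*(B + B²) (D(B, g) = (B + B²)*(g + g) = (B + B²)*(2*g) = 2*g*(B + B²))
1/D(o, -832) = 1/(2*(-53)*(-832)*(1 - 53)) = 1/(2*(-53)*(-832)*(-52)) = 1/(-4585984) = -1/4585984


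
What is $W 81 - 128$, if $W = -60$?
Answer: $-4988$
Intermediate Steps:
$W 81 - 128 = \left(-60\right) 81 - 128 = -4860 - 128 = -4988$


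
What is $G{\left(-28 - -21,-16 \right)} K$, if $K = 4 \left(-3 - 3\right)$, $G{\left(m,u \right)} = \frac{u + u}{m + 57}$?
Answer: $\frac{384}{25} \approx 15.36$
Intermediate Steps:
$G{\left(m,u \right)} = \frac{2 u}{57 + m}$
$K = -24$ ($K = 4 \left(-6\right) = -24$)
$G{\left(-28 - -21,-16 \right)} K = 2 \left(-16\right) \frac{1}{57 - 7} \left(-24\right) = 2 \left(-16\right) \frac{1}{50} \left(-24\right) = \left(- \frac{16}{25}\right) \left(-24\right) = \frac{384}{25}$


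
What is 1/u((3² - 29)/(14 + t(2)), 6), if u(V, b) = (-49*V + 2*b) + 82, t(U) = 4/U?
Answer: 4/621 ≈ 0.0064412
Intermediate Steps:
u(V, b) = 82 - 49*V + 2*b
1/u((3² - 29)/(14 + t(2)), 6) = 1/(82 - 49*(3² - 29)/(14 + 4/2) + 2*6) = 1/(82 - 49*(9 - 29)/(14 + 4*(½)) + 12) = 1/(82 - (-980)/(14 + 2) + 12) = 1/(82 - (-980)/16 + 12) = 1/(82 - 49*(-5/4) + 12) = 1/(82 + 245/4 + 12) = 1/(621/4) = 4/621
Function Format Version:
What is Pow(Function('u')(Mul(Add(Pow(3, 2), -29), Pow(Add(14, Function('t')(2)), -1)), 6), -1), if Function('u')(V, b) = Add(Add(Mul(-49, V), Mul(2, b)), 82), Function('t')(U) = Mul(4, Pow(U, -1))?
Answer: Rational(4, 621) ≈ 0.0064412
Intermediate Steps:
Function('u')(V, b) = Add(82, Mul(-49, V), Mul(2, b))
Pow(Function('u')(Mul(Add(Pow(3, 2), -29), Pow(Add(14, Function('t')(2)), -1)), 6), -1) = Pow(Add(82, Mul(-49, Mul(Add(Pow(3, 2), -29), Pow(Add(14, Mul(4, Pow(2, -1))), -1))), Mul(2, 6)), -1) = Pow(Add(82, Mul(-49, Mul(Add(9, -29), Pow(Add(14, Mul(4, Rational(1, 2))), -1))), 12), -1) = Pow(Add(82, Mul(-49, Mul(-20, Pow(Add(14, 2), -1))), 12), -1) = Pow(Add(82, Mul(-49, Mul(-20, Pow(16, -1))), 12), -1) = Pow(Add(82, Mul(-49, Mul(-20, Rational(1, 16))), 12), -1) = Pow(Add(82, Mul(-49, Rational(-5, 4)), 12), -1) = Pow(Add(82, Rational(245, 4), 12), -1) = Pow(Rational(621, 4), -1) = Rational(4, 621)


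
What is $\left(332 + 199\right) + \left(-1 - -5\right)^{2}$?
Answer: $547$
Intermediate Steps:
$\left(332 + 199\right) + \left(-1 - -5\right)^{2} = 531 + \left(-1 + 5\right)^{2} = 531 + 4^{2} = 531 + 16 = 547$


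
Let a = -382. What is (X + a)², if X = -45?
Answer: 182329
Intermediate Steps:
(X + a)² = (-45 - 382)² = (-427)² = 182329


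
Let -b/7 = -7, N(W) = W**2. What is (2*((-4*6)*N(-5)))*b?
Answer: -58800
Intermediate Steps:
b = 49 (b = -7*(-7) = 49)
(2*((-4*6)*N(-5)))*b = (2*(-4*6*(-5)**2))*49 = (2*(-24*25))*49 = (2*(-600))*49 = -1200*49 = -58800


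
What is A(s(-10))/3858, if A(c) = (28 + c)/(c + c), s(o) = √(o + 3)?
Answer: 1/7716 - I*√7/1929 ≈ 0.0001296 - 0.0013716*I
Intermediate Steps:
s(o) = √(3 + o)
A(c) = (28 + c)/(2*c) (A(c) = (28 + c)/((2*c)) = (28 + c)*(1/(2*c)) = (28 + c)/(2*c))
A(s(-10))/3858 = ((28 + √(3 - 10))/(2*(√(3 - 10))))/3858 = ((28 + √(-7))/(2*(√(-7))))*(1/3858) = ((28 + I*√7)/(2*((I*√7))))*(1/3858) = ((-I*√7/7)*(28 + I*√7)/2)*(1/3858) = -I*√7*(28 + I*√7)/14*(1/3858) = -I*√7*(28 + I*√7)/54012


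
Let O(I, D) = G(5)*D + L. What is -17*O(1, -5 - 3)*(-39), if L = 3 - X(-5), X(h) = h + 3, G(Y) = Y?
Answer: -23205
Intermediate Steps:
X(h) = 3 + h
L = 5 (L = 3 - (3 - 5) = 3 - 1*(-2) = 3 + 2 = 5)
O(I, D) = 5 + 5*D (O(I, D) = 5*D + 5 = 5 + 5*D)
-17*O(1, -5 - 3)*(-39) = -17*(5 + 5*(-5 - 3))*(-39) = -17*(5 + 5*(-8))*(-39) = -17*(5 - 40)*(-39) = -17*(-35)*(-39) = 595*(-39) = -23205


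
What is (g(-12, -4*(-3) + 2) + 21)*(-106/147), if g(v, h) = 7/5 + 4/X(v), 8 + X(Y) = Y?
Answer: -3922/245 ≈ -16.008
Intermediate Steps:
X(Y) = -8 + Y
g(v, h) = 7/5 + 4/(-8 + v)
(g(-12, -4*(-3) + 2) + 21)*(-106/147) = ((-36 + 7*(-12))/(5*(-8 - 12)) + 21)*(-106/147) = ((1/5)*(-36 - 84)/(-20) + 21)*(-106*1/147) = ((1/5)*(-1/20)*(-120) + 21)*(-106/147) = (6/5 + 21)*(-106/147) = (111/5)*(-106/147) = -3922/245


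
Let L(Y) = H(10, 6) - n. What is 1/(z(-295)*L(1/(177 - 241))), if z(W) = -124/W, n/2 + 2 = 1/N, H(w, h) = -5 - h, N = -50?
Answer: -7375/21576 ≈ -0.34181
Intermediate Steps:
n = -101/25 (n = -4 + 2/(-50) = -4 + 2*(-1/50) = -4 - 1/25 = -101/25 ≈ -4.0400)
L(Y) = -174/25 (L(Y) = (-5 - 1*6) - 1*(-101/25) = (-5 - 6) + 101/25 = -11 + 101/25 = -174/25)
1/(z(-295)*L(1/(177 - 241))) = 1/(((-124/(-295)))*(-174/25)) = -25/174/(-124*(-1/295)) = -25/174/(124/295) = (295/124)*(-25/174) = -7375/21576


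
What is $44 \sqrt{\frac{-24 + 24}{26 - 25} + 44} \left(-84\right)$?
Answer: $- 7392 \sqrt{11} \approx -24517.0$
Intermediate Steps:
$44 \sqrt{\frac{-24 + 24}{26 - 25} + 44} \left(-84\right) = 44 \sqrt{\frac{0}{1} + 44} \left(-84\right) = 44 \sqrt{0 \cdot 1 + 44} \left(-84\right) = 44 \sqrt{0 + 44} \left(-84\right) = 44 \sqrt{44} \left(-84\right) = 44 \cdot 2 \sqrt{11} \left(-84\right) = 88 \sqrt{11} \left(-84\right) = - 7392 \sqrt{11}$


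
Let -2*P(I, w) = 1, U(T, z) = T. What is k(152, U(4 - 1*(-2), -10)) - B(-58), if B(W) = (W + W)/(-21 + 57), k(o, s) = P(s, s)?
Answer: 49/18 ≈ 2.7222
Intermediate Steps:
P(I, w) = -½ (P(I, w) = -½*1 = -½)
k(o, s) = -½
B(W) = W/18 (B(W) = (2*W)/36 = (2*W)*(1/36) = W/18)
k(152, U(4 - 1*(-2), -10)) - B(-58) = -½ - (-58)/18 = -½ - 1*(-29/9) = -½ + 29/9 = 49/18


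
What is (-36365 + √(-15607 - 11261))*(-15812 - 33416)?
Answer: 1790176220 - 98456*I*√6717 ≈ 1.7902e+9 - 8.0692e+6*I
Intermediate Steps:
(-36365 + √(-15607 - 11261))*(-15812 - 33416) = (-36365 + √(-26868))*(-49228) = (-36365 + 2*I*√6717)*(-49228) = 1790176220 - 98456*I*√6717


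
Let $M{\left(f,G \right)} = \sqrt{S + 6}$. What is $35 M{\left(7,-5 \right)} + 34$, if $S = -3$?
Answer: $34 + 35 \sqrt{3} \approx 94.622$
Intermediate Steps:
$M{\left(f,G \right)} = \sqrt{3}$ ($M{\left(f,G \right)} = \sqrt{-3 + 6} = \sqrt{3}$)
$35 M{\left(7,-5 \right)} + 34 = 35 \sqrt{3} + 34 = 34 + 35 \sqrt{3}$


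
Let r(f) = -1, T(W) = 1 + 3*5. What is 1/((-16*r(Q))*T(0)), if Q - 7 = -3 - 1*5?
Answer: 1/256 ≈ 0.0039063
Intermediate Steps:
T(W) = 16 (T(W) = 1 + 15 = 16)
Q = -1 (Q = 7 + (-3 - 1*5) = 7 + (-3 - 5) = 7 - 8 = -1)
1/((-16*r(Q))*T(0)) = 1/(-16*(-1)*16) = 1/(16*16) = 1/256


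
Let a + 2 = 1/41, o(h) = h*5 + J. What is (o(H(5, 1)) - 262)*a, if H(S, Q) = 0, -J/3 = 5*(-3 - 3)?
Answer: 13932/41 ≈ 339.80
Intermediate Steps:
J = 90 (J = -15*(-3 - 3) = -15*(-6) = -3*(-30) = 90)
o(h) = 90 + 5*h (o(h) = h*5 + 90 = 5*h + 90 = 90 + 5*h)
a = -81/41 (a = -2 + 1/41 = -81/41 ≈ -1.9756)
(o(H(5, 1)) - 262)*a = ((90 + 5*0) - 262)*(-81/41) = ((90 + 0) - 262)*(-81/41) = (90 - 262)*(-81/41) = -172*(-81/41) = 13932/41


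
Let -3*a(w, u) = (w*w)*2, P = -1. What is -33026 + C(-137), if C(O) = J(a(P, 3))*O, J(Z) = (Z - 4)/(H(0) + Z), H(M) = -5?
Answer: -563360/17 ≈ -33139.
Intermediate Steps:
a(w, u) = -2*w²/3 (a(w, u) = -w*w*2/3 = -w²*2/3 = -2*w²/3)
J(Z) = (-4 + Z)/(-5 + Z) (J(Z) = (Z - 4)/(-5 + Z) = (-4 + Z)/(-5 + Z))
C(O) = 14*O/17 (C(O) = ((-4 - ⅔*(-1)²)/(-5 - ⅔*(-1)²))*O = ((-4 - ⅔*1)/(-5 - ⅔*1))*O = ((-4 - ⅔)/(-5 - ⅔))*O = (-14/3/(-17/3))*O = (-3/17*(-14/3))*O = 14*O/17)
-33026 + C(-137) = -33026 + (14/17)*(-137) = -33026 - 1918/17 = -563360/17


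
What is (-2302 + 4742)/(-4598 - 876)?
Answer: -1220/2737 ≈ -0.44574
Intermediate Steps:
(-2302 + 4742)/(-4598 - 876) = 2440/(-5474) = 2440*(-1/5474) = -1220/2737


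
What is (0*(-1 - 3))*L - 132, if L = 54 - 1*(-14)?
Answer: -132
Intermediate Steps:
L = 68 (L = 54 + 14 = 68)
(0*(-1 - 3))*L - 132 = (0*(-1 - 3))*68 - 132 = (0*(-4))*68 - 132 = 0*68 - 132 = 0 - 132 = -132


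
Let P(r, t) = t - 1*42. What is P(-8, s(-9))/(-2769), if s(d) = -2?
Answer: 44/2769 ≈ 0.015890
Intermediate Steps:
P(r, t) = -42 + t (P(r, t) = t - 42 = -42 + t)
P(-8, s(-9))/(-2769) = (-42 - 2)/(-2769) = -44*(-1/2769) = 44/2769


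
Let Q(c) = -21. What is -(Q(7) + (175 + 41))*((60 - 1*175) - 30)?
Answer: 28275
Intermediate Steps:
-(Q(7) + (175 + 41))*((60 - 1*175) - 30) = -(-21 + (175 + 41))*((60 - 1*175) - 30) = -(-21 + 216)*((60 - 175) - 30) = -195*(-115 - 30) = -195*(-145) = -1*(-28275) = 28275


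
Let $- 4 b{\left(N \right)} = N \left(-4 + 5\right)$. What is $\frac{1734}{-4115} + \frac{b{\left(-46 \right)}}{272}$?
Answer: $- \frac{848651}{2238560} \approx -0.37911$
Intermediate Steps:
$b{\left(N \right)} = - \frac{N}{4}$ ($b{\left(N \right)} = - \frac{N \left(-4 + 5\right)}{4} = - \frac{N 1}{4} = - \frac{N}{4}$)
$\frac{1734}{-4115} + \frac{b{\left(-46 \right)}}{272} = \frac{1734}{-4115} + \frac{\left(- \frac{1}{4}\right) \left(-46\right)}{272} = 1734 \left(- \frac{1}{4115}\right) + \frac{23}{2} \cdot \frac{1}{272} = - \frac{1734}{4115} + \frac{23}{544} = - \frac{848651}{2238560}$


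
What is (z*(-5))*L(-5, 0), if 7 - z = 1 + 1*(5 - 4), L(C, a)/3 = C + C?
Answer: 750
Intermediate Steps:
L(C, a) = 6*C (L(C, a) = 3*(C + C) = 3*(2*C) = 6*C)
z = 5 (z = 7 - (1 + 1*(5 - 4)) = 7 - (1 + 1*1) = 7 - (1 + 1) = 7 - 1*2 = 7 - 2 = 5)
(z*(-5))*L(-5, 0) = (5*(-5))*(6*(-5)) = -25*(-30) = 750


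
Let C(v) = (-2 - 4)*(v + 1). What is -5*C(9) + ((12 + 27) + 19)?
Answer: 358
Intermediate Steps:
C(v) = -6 - 6*v (C(v) = -6*(1 + v) = -6 - 6*v)
-5*C(9) + ((12 + 27) + 19) = -5*(-6 - 6*9) + ((12 + 27) + 19) = -5*(-6 - 54) + (39 + 19) = -5*(-60) + 58 = 300 + 58 = 358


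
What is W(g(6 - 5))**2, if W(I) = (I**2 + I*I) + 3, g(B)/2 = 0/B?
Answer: 9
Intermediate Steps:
g(B) = 0 (g(B) = 2*(0/B) = 2*0 = 0)
W(I) = 3 + 2*I**2 (W(I) = (I**2 + I**2) + 3 = 2*I**2 + 3 = 3 + 2*I**2)
W(g(6 - 5))**2 = (3 + 2*0**2)**2 = (3 + 2*0)**2 = (3 + 0)**2 = 3**2 = 9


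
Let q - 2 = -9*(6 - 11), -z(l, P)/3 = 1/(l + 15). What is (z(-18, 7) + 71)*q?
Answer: 3384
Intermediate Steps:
z(l, P) = -3/(15 + l) (z(l, P) = -3/(l + 15) = -3/(15 + l))
q = 47 (q = 2 - 9*(6 - 11) = 2 - 9*(-5) = 2 + 45 = 47)
(z(-18, 7) + 71)*q = (-3/(15 - 18) + 71)*47 = (-3/(-3) + 71)*47 = (-3*(-⅓) + 71)*47 = (1 + 71)*47 = 72*47 = 3384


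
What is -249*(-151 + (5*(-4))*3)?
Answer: 52539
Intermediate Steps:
-249*(-151 + (5*(-4))*3) = -249*(-151 - 20*3) = -249*(-151 - 60) = -249*(-211) = 52539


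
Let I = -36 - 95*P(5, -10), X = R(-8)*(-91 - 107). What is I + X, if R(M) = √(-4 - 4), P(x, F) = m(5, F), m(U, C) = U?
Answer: -511 - 396*I*√2 ≈ -511.0 - 560.03*I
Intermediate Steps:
P(x, F) = 5
R(M) = 2*I*√2 (R(M) = √(-8) = 2*I*√2)
X = -396*I*√2 (X = (2*I*√2)*(-91 - 107) = (2*I*√2)*(-198) = -396*I*√2 ≈ -560.03*I)
I = -511 (I = -36 - 95*5 = -36 - 475 = -511)
I + X = -511 - 396*I*√2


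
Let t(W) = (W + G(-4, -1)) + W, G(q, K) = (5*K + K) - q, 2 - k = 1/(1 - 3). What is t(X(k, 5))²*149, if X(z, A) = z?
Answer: 1341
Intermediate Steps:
k = 5/2 (k = 2 - 1/(1 - 3) = 2 - 1/(-2) = 2 - 1*(-½) = 2 + ½ = 5/2 ≈ 2.5000)
G(q, K) = -q + 6*K (G(q, K) = 6*K - q = -q + 6*K)
t(W) = -2 + 2*W (t(W) = (W + (-1*(-4) + 6*(-1))) + W = (W + (4 - 6)) + W = (W - 2) + W = (-2 + W) + W = -2 + 2*W)
t(X(k, 5))²*149 = (-2 + 2*(5/2))²*149 = (-2 + 5)²*149 = 3²*149 = 9*149 = 1341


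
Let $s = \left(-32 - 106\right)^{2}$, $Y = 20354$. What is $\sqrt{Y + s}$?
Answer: $\sqrt{39398} \approx 198.49$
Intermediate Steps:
$s = 19044$ ($s = \left(-138\right)^{2} = 19044$)
$\sqrt{Y + s} = \sqrt{20354 + 19044} = \sqrt{39398}$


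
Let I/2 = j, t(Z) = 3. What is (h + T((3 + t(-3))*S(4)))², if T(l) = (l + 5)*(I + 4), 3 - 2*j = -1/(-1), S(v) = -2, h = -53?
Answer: 9025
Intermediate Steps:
j = 1 (j = 3/2 - (-1)/(2*(-1)) = 3/2 - (-1)*(-1)/2 = 3/2 - ½*1 = 3/2 - ½ = 1)
I = 2 (I = 2*1 = 2)
T(l) = 30 + 6*l (T(l) = (l + 5)*(2 + 4) = (5 + l)*6 = 30 + 6*l)
(h + T((3 + t(-3))*S(4)))² = (-53 + (30 + 6*((3 + 3)*(-2))))² = (-53 + (30 + 6*(6*(-2))))² = (-53 + (30 + 6*(-12)))² = (-53 + (30 - 72))² = (-53 - 42)² = (-95)² = 9025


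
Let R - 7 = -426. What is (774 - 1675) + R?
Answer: -1320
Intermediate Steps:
R = -419 (R = 7 - 426 = -419)
(774 - 1675) + R = (774 - 1675) - 419 = -901 - 419 = -1320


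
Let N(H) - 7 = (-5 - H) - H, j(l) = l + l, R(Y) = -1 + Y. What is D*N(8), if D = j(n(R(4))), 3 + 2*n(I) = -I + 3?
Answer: 42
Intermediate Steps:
n(I) = -I/2 (n(I) = -3/2 + (-I + 3)/2 = -3/2 + (3 - I)/2 = -3/2 + (3/2 - I/2) = -I/2)
j(l) = 2*l
D = -3 (D = 2*(-(-1 + 4)/2) = 2*(-1/2*3) = 2*(-3/2) = -3)
N(H) = 2 - 2*H (N(H) = 7 + ((-5 - H) - H) = 7 + (-5 - 2*H) = 2 - 2*H)
D*N(8) = -3*(2 - 2*8) = -3*(2 - 16) = -3*(-14) = 42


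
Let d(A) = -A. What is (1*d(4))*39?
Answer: -156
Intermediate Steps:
(1*d(4))*39 = (1*(-1*4))*39 = (1*(-4))*39 = -4*39 = -156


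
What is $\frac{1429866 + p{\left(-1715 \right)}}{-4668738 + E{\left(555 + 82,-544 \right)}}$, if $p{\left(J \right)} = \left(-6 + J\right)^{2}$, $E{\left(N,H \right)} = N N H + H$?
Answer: $- \frac{4391707}{225407618} \approx -0.019483$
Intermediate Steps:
$E{\left(N,H \right)} = H + H N^{2}$ ($E{\left(N,H \right)} = N^{2} H + H = H N^{2} + H = H + H N^{2}$)
$\frac{1429866 + p{\left(-1715 \right)}}{-4668738 + E{\left(555 + 82,-544 \right)}} = \frac{1429866 + \left(-6 - 1715\right)^{2}}{-4668738 - 544 \left(1 + \left(555 + 82\right)^{2}\right)} = \frac{1429866 + \left(-1721\right)^{2}}{-4668738 - 544 \left(1 + 637^{2}\right)} = \frac{1429866 + 2961841}{-4668738 - 544 \left(1 + 405769\right)} = \frac{4391707}{-4668738 - 220738880} = \frac{4391707}{-225407618} = 4391707 \left(- \frac{1}{225407618}\right) = - \frac{4391707}{225407618}$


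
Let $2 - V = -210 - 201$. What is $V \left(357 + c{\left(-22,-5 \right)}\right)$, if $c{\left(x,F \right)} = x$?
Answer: $138355$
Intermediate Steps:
$V = 413$ ($V = 2 - \left(-210 - 201\right) = 2 - -411 = 2 + 411 = 413$)
$V \left(357 + c{\left(-22,-5 \right)}\right) = 413 \left(357 - 22\right) = 413 \cdot 335 = 138355$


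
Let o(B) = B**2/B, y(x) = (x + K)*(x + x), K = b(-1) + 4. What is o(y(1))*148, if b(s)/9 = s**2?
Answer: 4144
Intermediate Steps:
b(s) = 9*s**2
K = 13 (K = 9*(-1)**2 + 4 = 9*1 + 4 = 9 + 4 = 13)
y(x) = 2*x*(13 + x) (y(x) = (x + 13)*(x + x) = (13 + x)*(2*x) = 2*x*(13 + x))
o(B) = B
o(y(1))*148 = (2*1*(13 + 1))*148 = (2*1*14)*148 = 28*148 = 4144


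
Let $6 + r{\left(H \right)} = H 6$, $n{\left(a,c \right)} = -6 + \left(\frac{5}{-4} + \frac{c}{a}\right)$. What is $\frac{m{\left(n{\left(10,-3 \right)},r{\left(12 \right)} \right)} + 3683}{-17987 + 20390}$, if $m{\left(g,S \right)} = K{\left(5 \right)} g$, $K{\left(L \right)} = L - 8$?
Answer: $\frac{74113}{48060} \approx 1.5421$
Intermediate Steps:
$n{\left(a,c \right)} = - \frac{29}{4} + \frac{c}{a}$ ($n{\left(a,c \right)} = -6 + \left(5 \left(- \frac{1}{4}\right) + \frac{c}{a}\right) = -6 - \left(\frac{5}{4} - \frac{c}{a}\right) = - \frac{29}{4} + \frac{c}{a}$)
$K{\left(L \right)} = -8 + L$ ($K{\left(L \right)} = L - 8 = -8 + L$)
$r{\left(H \right)} = -6 + 6 H$ ($r{\left(H \right)} = -6 + H 6 = -6 + 6 H$)
$m{\left(g,S \right)} = - 3 g$ ($m{\left(g,S \right)} = \left(-8 + 5\right) g = - 3 g$)
$\frac{m{\left(n{\left(10,-3 \right)},r{\left(12 \right)} \right)} + 3683}{-17987 + 20390} = \frac{- 3 \left(- \frac{29}{4} - \frac{3}{10}\right) + 3683}{-17987 + 20390} = \frac{- 3 \left(- \frac{29}{4} - \frac{3}{10}\right) + 3683}{2403} = \left(- 3 \left(- \frac{29}{4} - \frac{3}{10}\right) + 3683\right) \frac{1}{2403} = \left(\left(-3\right) \left(- \frac{151}{20}\right) + 3683\right) \frac{1}{2403} = \left(\frac{453}{20} + 3683\right) \frac{1}{2403} = \frac{74113}{20} \cdot \frac{1}{2403} = \frac{74113}{48060}$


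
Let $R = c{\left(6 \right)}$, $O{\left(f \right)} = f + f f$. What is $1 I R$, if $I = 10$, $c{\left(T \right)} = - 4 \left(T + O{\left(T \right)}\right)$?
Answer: $-1920$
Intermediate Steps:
$O{\left(f \right)} = f + f^{2}$
$c{\left(T \right)} = - 4 T - 4 T \left(1 + T\right)$ ($c{\left(T \right)} = - 4 \left(T + T \left(1 + T\right)\right) = - 4 T - 4 T \left(1 + T\right)$)
$R = -192$ ($R = 4 \cdot 6 \left(-2 - 6\right) = 4 \cdot 6 \left(-8\right) = -192$)
$1 I R = 1 \cdot 10 \left(-192\right) = 10 \left(-192\right) = -1920$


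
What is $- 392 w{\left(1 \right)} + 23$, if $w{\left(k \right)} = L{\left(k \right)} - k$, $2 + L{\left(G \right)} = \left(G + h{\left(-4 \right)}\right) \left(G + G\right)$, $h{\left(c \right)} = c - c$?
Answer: $415$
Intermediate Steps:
$h{\left(c \right)} = 0$
$L{\left(G \right)} = -2 + 2 G^{2}$ ($L{\left(G \right)} = -2 + \left(G + 0\right) \left(G + G\right) = -2 + G 2 G = -2 + 2 G^{2}$)
$w{\left(k \right)} = -2 - k + 2 k^{2}$ ($w{\left(k \right)} = \left(-2 + 2 k^{2}\right) - k = -2 - k + 2 k^{2}$)
$- 392 w{\left(1 \right)} + 23 = - 392 \left(-2 - 1 + 2 \cdot 1^{2}\right) + 23 = - 392 \left(-2 - 1 + 2 \cdot 1\right) + 23 = - 392 \left(-2 - 1 + 2\right) + 23 = \left(-392\right) \left(-1\right) + 23 = 392 + 23 = 415$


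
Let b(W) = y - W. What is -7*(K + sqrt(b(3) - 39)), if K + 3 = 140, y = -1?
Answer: -959 - 7*I*sqrt(43) ≈ -959.0 - 45.902*I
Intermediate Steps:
K = 137 (K = -3 + 140 = 137)
b(W) = -1 - W
-7*(K + sqrt(b(3) - 39)) = -7*(137 + sqrt((-1 - 1*3) - 39)) = -7*(137 + sqrt((-1 - 3) - 39)) = -7*(137 + sqrt(-4 - 39)) = -7*(137 + sqrt(-43)) = -7*(137 + I*sqrt(43)) = -959 - 7*I*sqrt(43)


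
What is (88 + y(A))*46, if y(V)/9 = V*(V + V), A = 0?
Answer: 4048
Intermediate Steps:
y(V) = 18*V² (y(V) = 9*(V*(V + V)) = 9*(V*(2*V)) = 9*(2*V²) = 18*V²)
(88 + y(A))*46 = (88 + 18*0²)*46 = (88 + 18*0)*46 = (88 + 0)*46 = 88*46 = 4048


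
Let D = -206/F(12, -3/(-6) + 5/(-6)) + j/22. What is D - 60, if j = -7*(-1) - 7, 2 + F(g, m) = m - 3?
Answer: -171/8 ≈ -21.375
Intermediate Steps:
F(g, m) = -5 + m (F(g, m) = -2 + (m - 3) = -2 + (-3 + m) = -5 + m)
j = 0 (j = 7 - 7 = 0)
D = 309/8 (D = -206/(-5 + (-3/(-6) + 5/(-6))) + 0/22 = -206/(-5 + (-3*(-⅙) + 5*(-⅙))) + 0*(1/22) = -206/(-5 + (½ - ⅚)) + 0 = -206/(-5 - ⅓) + 0 = -206/(-16/3) + 0 = -206*(-3/16) + 0 = 309/8 + 0 = 309/8 ≈ 38.625)
D - 60 = 309/8 - 60 = -171/8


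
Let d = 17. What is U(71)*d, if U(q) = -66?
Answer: -1122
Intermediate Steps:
U(71)*d = -66*17 = -1122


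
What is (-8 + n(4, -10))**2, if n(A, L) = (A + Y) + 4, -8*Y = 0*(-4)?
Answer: 0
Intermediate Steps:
Y = 0 (Y = -0*(-4) = -1/8*0 = 0)
n(A, L) = 4 + A (n(A, L) = (A + 0) + 4 = A + 4 = 4 + A)
(-8 + n(4, -10))**2 = (-8 + (4 + 4))**2 = (-8 + 8)**2 = 0**2 = 0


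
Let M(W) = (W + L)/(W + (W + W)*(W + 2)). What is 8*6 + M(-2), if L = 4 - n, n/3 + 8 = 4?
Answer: 41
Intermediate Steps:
n = -12 (n = -24 + 3*4 = -24 + 12 = -12)
L = 16 (L = 4 - 1*(-12) = 4 + 12 = 16)
M(W) = (16 + W)/(W + 2*W*(2 + W)) (M(W) = (W + 16)/(W + (W + W)*(W + 2)) = (16 + W)/(W + (2*W)*(2 + W)) = (16 + W)/(W + 2*W*(2 + W)))
8*6 + M(-2) = 8*6 + (16 - 2)/((-2)*(5 + 2*(-2))) = 48 - 1/2*14/(5 - 4) = 48 - 1/2*14/1 = 48 - 1/2*1*14 = 48 - 7 = 41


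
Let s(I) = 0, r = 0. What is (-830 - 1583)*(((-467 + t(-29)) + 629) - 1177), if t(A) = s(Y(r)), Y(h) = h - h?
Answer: 2449195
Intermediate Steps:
Y(h) = 0
t(A) = 0
(-830 - 1583)*(((-467 + t(-29)) + 629) - 1177) = (-830 - 1583)*(((-467 + 0) + 629) - 1177) = -2413*((-467 + 629) - 1177) = -2413*(162 - 1177) = -2413*(-1015) = 2449195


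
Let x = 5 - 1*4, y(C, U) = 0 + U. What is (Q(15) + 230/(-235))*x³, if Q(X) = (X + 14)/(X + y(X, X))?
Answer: -17/1410 ≈ -0.012057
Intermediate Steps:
y(C, U) = U
x = 1 (x = 5 - 4 = 1)
Q(X) = (14 + X)/(2*X) (Q(X) = (X + 14)/(X + X) = (14 + X)/((2*X)) = (14 + X)*(1/(2*X)) = (14 + X)/(2*X))
(Q(15) + 230/(-235))*x³ = ((½)*(14 + 15)/15 + 230/(-235))*1³ = ((½)*(1/15)*29 + 230*(-1/235))*1 = (29/30 - 46/47)*1 = -17/1410*1 = -17/1410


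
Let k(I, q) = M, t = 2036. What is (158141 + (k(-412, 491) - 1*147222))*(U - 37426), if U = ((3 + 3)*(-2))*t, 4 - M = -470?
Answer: -704748194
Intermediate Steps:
M = 474 (M = 4 - 1*(-470) = 4 + 470 = 474)
k(I, q) = 474
U = -24432 (U = ((3 + 3)*(-2))*2036 = (6*(-2))*2036 = -12*2036 = -24432)
(158141 + (k(-412, 491) - 1*147222))*(U - 37426) = (158141 + (474 - 1*147222))*(-24432 - 37426) = (158141 + (474 - 147222))*(-61858) = (158141 - 146748)*(-61858) = 11393*(-61858) = -704748194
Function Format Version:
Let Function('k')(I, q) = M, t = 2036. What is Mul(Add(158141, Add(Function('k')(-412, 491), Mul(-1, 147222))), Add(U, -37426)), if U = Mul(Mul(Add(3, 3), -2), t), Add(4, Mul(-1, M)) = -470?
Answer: -704748194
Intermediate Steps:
M = 474 (M = Add(4, Mul(-1, -470)) = Add(4, 470) = 474)
Function('k')(I, q) = 474
U = -24432 (U = Mul(Mul(Add(3, 3), -2), 2036) = Mul(Mul(6, -2), 2036) = Mul(-12, 2036) = -24432)
Mul(Add(158141, Add(Function('k')(-412, 491), Mul(-1, 147222))), Add(U, -37426)) = Mul(Add(158141, Add(474, Mul(-1, 147222))), Add(-24432, -37426)) = Mul(Add(158141, Add(474, -147222)), -61858) = Mul(Add(158141, -146748), -61858) = Mul(11393, -61858) = -704748194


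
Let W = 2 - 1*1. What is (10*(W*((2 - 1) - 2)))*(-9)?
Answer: 90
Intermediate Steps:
W = 1 (W = 2 - 1 = 1)
(10*(W*((2 - 1) - 2)))*(-9) = (10*(1*((2 - 1) - 2)))*(-9) = (10*(1*(1 - 2)))*(-9) = (10*(1*(-1)))*(-9) = (10*(-1))*(-9) = -10*(-9) = 90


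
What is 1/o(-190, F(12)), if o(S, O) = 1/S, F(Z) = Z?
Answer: -190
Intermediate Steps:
1/o(-190, F(12)) = 1/(1/(-190)) = 1/(-1/190) = -190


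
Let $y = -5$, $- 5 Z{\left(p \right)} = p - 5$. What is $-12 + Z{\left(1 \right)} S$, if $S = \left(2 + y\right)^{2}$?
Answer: $- \frac{24}{5} \approx -4.8$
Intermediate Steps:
$Z{\left(p \right)} = 1 - \frac{p}{5}$ ($Z{\left(p \right)} = - \frac{p - 5}{5} = - \frac{-5 + p}{5} = 1 - \frac{p}{5}$)
$S = 9$ ($S = \left(2 - 5\right)^{2} = \left(-3\right)^{2} = 9$)
$-12 + Z{\left(1 \right)} S = -12 + \left(1 - \frac{1}{5}\right) 9 = -12 + \frac{4}{5} \cdot 9 = -12 + \frac{36}{5} = - \frac{24}{5}$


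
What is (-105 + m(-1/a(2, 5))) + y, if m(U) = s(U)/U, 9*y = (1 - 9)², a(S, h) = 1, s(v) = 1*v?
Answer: -872/9 ≈ -96.889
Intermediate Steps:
s(v) = v
y = 64/9 (y = (1 - 9)²/9 = (⅑)*(-8)² = (⅑)*64 = 64/9 ≈ 7.1111)
m(U) = 1 (m(U) = U/U = 1)
(-105 + m(-1/a(2, 5))) + y = (-105 + 1) + 64/9 = -104 + 64/9 = -872/9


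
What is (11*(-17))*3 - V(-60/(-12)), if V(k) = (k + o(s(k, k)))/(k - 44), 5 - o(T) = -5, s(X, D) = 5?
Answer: -7288/13 ≈ -560.62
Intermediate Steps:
o(T) = 10 (o(T) = 5 - 1*(-5) = 5 + 5 = 10)
V(k) = (10 + k)/(-44 + k) (V(k) = (k + 10)/(k - 44) = (10 + k)/(-44 + k))
(11*(-17))*3 - V(-60/(-12)) = (11*(-17))*3 - (10 - 60/(-12))/(-44 - 60/(-12)) = -187*3 - (10 - 60*(-1/12))/(-44 - 60*(-1/12)) = -561 - (10 + 5)/(-44 + 5) = -561 - 15/(-39) = -561 - (-1)*15/39 = -561 - 1*(-5/13) = -561 + 5/13 = -7288/13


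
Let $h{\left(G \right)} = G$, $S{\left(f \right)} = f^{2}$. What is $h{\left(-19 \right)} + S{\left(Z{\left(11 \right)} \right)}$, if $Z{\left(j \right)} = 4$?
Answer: $-3$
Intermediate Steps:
$h{\left(-19 \right)} + S{\left(Z{\left(11 \right)} \right)} = -19 + 4^{2} = -19 + 16 = -3$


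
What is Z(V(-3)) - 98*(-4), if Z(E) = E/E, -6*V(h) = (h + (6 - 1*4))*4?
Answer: 393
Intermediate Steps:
V(h) = -4/3 - 2*h/3 (V(h) = -(h + (6 - 1*4))*4/6 = -(h + (6 - 4))*4/6 = -(h + 2)*4/6 = -(2 + h)*4/6 = -(8 + 4*h)/6 = -4/3 - 2*h/3)
Z(E) = 1
Z(V(-3)) - 98*(-4) = 1 - 98*(-4) = 1 + 392 = 393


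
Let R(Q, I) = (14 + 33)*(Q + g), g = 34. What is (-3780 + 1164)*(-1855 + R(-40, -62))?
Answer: 5590392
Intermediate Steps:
R(Q, I) = 1598 + 47*Q (R(Q, I) = (14 + 33)*(Q + 34) = 47*(34 + Q) = 1598 + 47*Q)
(-3780 + 1164)*(-1855 + R(-40, -62)) = (-3780 + 1164)*(-1855 + (1598 + 47*(-40))) = -2616*(-1855 + (1598 - 1880)) = -2616*(-1855 - 282) = -2616*(-2137) = 5590392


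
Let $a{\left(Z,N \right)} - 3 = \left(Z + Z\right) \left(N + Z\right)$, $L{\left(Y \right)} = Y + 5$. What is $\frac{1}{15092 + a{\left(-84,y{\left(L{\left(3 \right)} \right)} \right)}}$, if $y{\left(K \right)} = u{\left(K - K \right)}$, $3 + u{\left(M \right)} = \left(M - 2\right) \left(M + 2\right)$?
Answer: $\frac{1}{30383} \approx 3.2913 \cdot 10^{-5}$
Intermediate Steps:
$L{\left(Y \right)} = 5 + Y$
$u{\left(M \right)} = -3 + \left(-2 + M\right) \left(2 + M\right)$ ($u{\left(M \right)} = -3 + \left(M - 2\right) \left(M + 2\right) = -3 + \left(-2 + M\right) \left(2 + M\right)$)
$y{\left(K \right)} = -7$ ($y{\left(K \right)} = -7 + \left(K - K\right)^{2} = -7 + 0^{2} = -7 + 0 = -7$)
$a{\left(Z,N \right)} = 3 + 2 Z \left(N + Z\right)$ ($a{\left(Z,N \right)} = 3 + \left(Z + Z\right) \left(N + Z\right) = 3 + 2 Z \left(N + Z\right)$)
$\frac{1}{15092 + a{\left(-84,y{\left(L{\left(3 \right)} \right)} \right)}} = \frac{1}{15092 + \left(3 + 2 \left(-84\right)^{2} + 2 \left(-7\right) \left(-84\right)\right)} = \frac{1}{15092 + \left(3 + 2 \cdot 7056 + 1176\right)} = \frac{1}{15092 + \left(3 + 14112 + 1176\right)} = \frac{1}{15092 + 15291} = \frac{1}{30383}$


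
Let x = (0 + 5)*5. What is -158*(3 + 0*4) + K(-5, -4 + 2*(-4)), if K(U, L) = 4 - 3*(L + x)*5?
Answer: -665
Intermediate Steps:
x = 25 (x = 5*5 = 25)
K(U, L) = -371 - 15*L (K(U, L) = 4 - 3*(L + 25)*5 = 4 - 3*(25 + L)*5 = 4 - 3*(125 + 5*L) = 4 + (-375 - 15*L) = -371 - 15*L)
-158*(3 + 0*4) + K(-5, -4 + 2*(-4)) = -158*(3 + 0*4) + (-371 - 15*(-4 + 2*(-4))) = -158*(3 + 0) + (-371 - 15*(-4 - 8)) = -158*3 + (-371 - 15*(-12)) = -474 + (-371 + 180) = -474 - 191 = -665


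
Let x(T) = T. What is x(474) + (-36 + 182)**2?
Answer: 21790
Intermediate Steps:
x(474) + (-36 + 182)**2 = 474 + (-36 + 182)**2 = 474 + 146**2 = 474 + 21316 = 21790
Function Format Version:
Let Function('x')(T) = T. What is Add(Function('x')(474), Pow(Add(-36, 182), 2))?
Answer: 21790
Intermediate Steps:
Add(Function('x')(474), Pow(Add(-36, 182), 2)) = Add(474, Pow(Add(-36, 182), 2)) = Add(474, Pow(146, 2)) = Add(474, 21316) = 21790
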